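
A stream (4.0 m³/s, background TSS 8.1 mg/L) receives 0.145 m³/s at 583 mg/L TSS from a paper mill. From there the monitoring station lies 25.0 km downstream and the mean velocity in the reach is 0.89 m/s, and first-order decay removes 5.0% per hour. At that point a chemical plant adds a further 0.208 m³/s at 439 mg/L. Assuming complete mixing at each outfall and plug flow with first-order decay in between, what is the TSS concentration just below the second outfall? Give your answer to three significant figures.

Flow-weighted average: C = (4.000·8.100 + 0.1450·583.0) / 4.145 = 116.9/4.145 = 28.21 mg/L; combined flow 4.145 m³/s.
Travel time t = 25.0·1000 / 0.89 = 28090 s = 7.803 h.
5.0%/h lost → k = −ln(1 − 0.05) = 0.05129 h⁻¹.
Applying C = C₀e^(−kt): 28.21 × 0.6702 = 18.91 mg/L.
At the second outfall, C = (4.145·18.91 + 0.2080·439.0) / (4.145 + 0.2080) = 38.98 mg/L.

39.0 mg/L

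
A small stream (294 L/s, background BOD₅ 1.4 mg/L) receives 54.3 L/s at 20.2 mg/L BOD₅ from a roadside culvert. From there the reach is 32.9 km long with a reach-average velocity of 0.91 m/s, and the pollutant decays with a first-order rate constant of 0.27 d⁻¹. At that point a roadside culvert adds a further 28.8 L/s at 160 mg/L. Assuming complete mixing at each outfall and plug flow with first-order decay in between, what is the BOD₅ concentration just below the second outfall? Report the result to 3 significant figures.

Mixed concentration C = ΣQC/ΣQ = (294.0·1.400 + 54.30·20.20) / 348.3 = 1508/348.3 = 4.331 mg/L; combined flow 348.3 L/s.
Travel time t = 32.9·1000 / 0.91 = 36150 s = 10.04 h.
Applying C = C₀e^(−kt): 4.331 × 0.8932 = 3.868 mg/L.
At the second outfall, C = (348.3·3.868 + 28.80·160.0) / (348.3 + 28.80) = 15.79 mg/L.

15.8 mg/L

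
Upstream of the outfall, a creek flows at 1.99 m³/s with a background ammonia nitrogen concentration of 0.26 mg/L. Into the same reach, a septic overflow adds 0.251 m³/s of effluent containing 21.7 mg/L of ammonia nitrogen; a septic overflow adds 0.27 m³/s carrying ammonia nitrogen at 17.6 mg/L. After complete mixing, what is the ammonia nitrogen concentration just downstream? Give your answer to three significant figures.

Mass balance: C = (1.990·0.2600 + 0.2510·21.70 + 0.2700·17.60) / 2.511 = 10.72/2.511 = 4.268 mg/L.

4.27 mg/L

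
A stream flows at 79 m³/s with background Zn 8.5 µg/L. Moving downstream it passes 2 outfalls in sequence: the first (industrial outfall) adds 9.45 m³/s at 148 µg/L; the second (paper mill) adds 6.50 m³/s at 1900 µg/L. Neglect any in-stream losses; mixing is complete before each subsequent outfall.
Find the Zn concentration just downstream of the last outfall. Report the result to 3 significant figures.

152 µg/L

Below outfall 1: Q → 88.45 m³/s, C = (79.00·8.500 + 9.450·148.0)/88.45 = 23.40 µg/L.
Below outfall 2: Q → 94.95 m³/s, C = (88.45·23.40 + 6.500·1900)/94.95 = 151.9 µg/L.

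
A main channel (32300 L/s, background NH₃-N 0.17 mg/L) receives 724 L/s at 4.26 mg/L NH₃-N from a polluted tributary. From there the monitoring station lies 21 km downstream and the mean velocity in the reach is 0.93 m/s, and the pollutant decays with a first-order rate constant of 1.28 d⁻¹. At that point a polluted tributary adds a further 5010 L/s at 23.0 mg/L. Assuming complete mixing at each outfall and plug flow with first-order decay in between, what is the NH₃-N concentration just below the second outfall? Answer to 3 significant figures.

3.19 mg/L

After mixing, C = (32300·0.1700 + 724.0·4.260) / 33020 = 8575/33020 = 0.2597 mg/L; combined flow 33020 L/s.
Travel time t = 21·1000 / 0.93 = 22580 s = 6.272 h.
After decay, C = 0.2597 × e^(−kt) = 0.2597 × 0.7157 = 0.1858 mg/L.
Second outfall: C = (33020·0.1858 + 5010·23.00)/38030 = 3.191 mg/L.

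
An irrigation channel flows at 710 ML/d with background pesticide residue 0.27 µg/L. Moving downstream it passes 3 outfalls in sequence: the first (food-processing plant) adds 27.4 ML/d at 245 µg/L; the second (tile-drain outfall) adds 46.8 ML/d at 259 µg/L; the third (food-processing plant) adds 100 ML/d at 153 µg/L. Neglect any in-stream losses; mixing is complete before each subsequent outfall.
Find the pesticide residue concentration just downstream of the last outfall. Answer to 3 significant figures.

After outfall 1: Q = 710.0 + 27.40 = 737.4 ML/d; C = (710.0·0.2700 + 27.40·245.0)/737.4 = 9.364 µg/L.
After outfall 2: Q = 737.4 + 46.80 = 784.2 ML/d; C = (737.4·9.364 + 46.80·259.0)/784.2 = 24.26 µg/L.
After outfall 3: Q = 784.2 + 100.0 = 884.2 ML/d; C = (784.2·24.26 + 100.0·153.0)/884.2 = 38.82 µg/L.

38.8 µg/L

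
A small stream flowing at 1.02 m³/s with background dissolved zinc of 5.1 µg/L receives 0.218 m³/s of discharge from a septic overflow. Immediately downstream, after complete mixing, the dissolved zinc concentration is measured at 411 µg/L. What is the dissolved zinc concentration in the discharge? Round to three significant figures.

Mass balance: 1.020·5.100 + 0.2180·Cₑ = 1.238·411.0
→ Cₑ = (1.238·411.0 − 1.020·5.100) / 0.2180 = 2310 µg/L.

2310 µg/L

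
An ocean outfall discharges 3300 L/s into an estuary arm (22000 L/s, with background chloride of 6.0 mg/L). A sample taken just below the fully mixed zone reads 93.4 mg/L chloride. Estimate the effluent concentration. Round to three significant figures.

676 mg/L

Mass balance: 22000·6.000 + 3300·Cₑ = 25300·93.40
→ Cₑ = (25300·93.40 − 22000·6.000) / 3300 = 676.1 mg/L.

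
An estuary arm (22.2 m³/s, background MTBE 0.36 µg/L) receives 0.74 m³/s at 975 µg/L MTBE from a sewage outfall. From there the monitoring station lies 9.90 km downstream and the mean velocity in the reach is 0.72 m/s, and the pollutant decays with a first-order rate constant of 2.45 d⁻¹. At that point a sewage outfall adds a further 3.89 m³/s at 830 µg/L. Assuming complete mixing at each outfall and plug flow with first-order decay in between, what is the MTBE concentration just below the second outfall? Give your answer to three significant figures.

139 µg/L

After mixing, C = (22.20·0.3600 + 0.7400·975.0) / 22.94 = 729.5/22.94 = 31.80 µg/L; combined flow 22.94 m³/s.
Travel time t = 9.90·1000 / 0.72 = 13750 s = 3.819 h.
After decay, C = 31.80 × e^(−kt) = 31.80 × 0.6771 = 21.53 µg/L.
Second outfall: C = (22.94·21.53 + 3.890·830.0)/26.83 = 138.7 µg/L.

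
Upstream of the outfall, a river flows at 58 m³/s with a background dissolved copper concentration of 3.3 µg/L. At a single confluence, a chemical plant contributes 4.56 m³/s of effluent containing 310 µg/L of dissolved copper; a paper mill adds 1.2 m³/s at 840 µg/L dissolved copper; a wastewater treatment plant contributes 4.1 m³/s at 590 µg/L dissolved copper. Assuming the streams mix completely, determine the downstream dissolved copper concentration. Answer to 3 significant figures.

74.2 µg/L

Mass balance: C = (58.00·3.300 + 4.560·310.0 + 1.200·840.0 + 4.100·590.0) / 67.86 = 5032/67.86 = 74.15 µg/L.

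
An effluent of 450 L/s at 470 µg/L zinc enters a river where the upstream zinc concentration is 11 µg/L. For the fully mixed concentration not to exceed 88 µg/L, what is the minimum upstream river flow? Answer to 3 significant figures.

2230 L/s

Set C_mix = 88: (Q·11.00 + 450.0·470.0) / (Q + 450.0) = 88
→ Q = 450.0·(470.0 − 88)/(88 − 11.00) = 2232 L/s.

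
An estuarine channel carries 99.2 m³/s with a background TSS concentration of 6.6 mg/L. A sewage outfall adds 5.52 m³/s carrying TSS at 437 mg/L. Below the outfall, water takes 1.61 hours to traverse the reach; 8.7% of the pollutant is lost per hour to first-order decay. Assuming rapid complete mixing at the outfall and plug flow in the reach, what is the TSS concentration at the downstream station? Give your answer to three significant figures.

25.3 mg/L

Mixed concentration C = ΣQC/ΣQ = (99.20·6.600 + 5.520·437.0) / 104.7 = 3067/104.7 = 29.29 mg/L.
8.7%/h lost → k = −ln(1 − 0.087) = 0.09102 h⁻¹.
After decay, C = 29.29 × e^(−kt) = 29.29 × 0.8637 = 25.30 mg/L.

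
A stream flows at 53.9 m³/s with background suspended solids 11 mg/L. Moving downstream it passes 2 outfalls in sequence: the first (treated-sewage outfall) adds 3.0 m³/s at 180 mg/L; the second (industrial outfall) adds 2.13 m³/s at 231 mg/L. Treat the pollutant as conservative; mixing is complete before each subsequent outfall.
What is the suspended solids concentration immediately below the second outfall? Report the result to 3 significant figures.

27.5 mg/L

After outfall 1: Q = 53.90 + 3.000 = 56.90 m³/s; C = (53.90·11.00 + 3.000·180.0)/56.90 = 19.91 mg/L.
After outfall 2: Q = 56.90 + 2.130 = 59.03 m³/s; C = (56.90·19.91 + 2.130·231.0)/59.03 = 27.53 mg/L.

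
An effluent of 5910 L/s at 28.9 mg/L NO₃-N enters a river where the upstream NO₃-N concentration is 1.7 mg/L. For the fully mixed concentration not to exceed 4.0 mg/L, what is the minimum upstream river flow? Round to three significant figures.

Set C_mix = 4.0: (Q·1.700 + 5910·28.90) / (Q + 5910) = 4.0
→ Q = 5910·(28.90 − 4.0)/(4.0 − 1.700) = 63980 L/s.

64000 L/s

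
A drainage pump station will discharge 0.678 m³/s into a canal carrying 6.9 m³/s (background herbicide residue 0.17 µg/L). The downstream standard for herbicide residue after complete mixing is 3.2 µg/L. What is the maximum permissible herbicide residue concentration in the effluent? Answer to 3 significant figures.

34.0 µg/L

At the limit, (Qr·Cr + Qe·Cₑ)/(Qr + Qe) = 3.2:
Cₑ = (7.578·3.2 − 6.900·0.1700) / 0.6780 = 34.04 µg/L.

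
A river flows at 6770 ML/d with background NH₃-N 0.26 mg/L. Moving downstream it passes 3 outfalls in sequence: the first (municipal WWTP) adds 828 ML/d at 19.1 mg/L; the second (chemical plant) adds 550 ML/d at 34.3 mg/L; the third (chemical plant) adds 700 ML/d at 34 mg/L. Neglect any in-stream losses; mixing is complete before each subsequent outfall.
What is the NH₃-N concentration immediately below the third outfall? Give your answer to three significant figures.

Outfall 1: combined Q = 7598 ML/d; C = (6770·0.2600 + 828.0·19.10)/7598 = 2.313 mg/L.
Outfall 2: combined Q = 8148 ML/d; C = (7598·2.313 + 550.0·34.30)/8148 = 4.472 mg/L.
Outfall 3: combined Q = 8848 ML/d; C = (8148·4.472 + 700.0·34.00)/8848 = 6.808 mg/L.

6.81 mg/L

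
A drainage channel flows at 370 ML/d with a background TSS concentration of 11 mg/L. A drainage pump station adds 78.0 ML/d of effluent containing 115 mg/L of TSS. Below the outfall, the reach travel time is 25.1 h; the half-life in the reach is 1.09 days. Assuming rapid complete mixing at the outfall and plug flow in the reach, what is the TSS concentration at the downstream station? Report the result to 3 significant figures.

After mixing, C = (370.0·11.00 + 78.00·115.0) / 448.0 = 13040/448.0 = 29.11 mg/L.
Half-life 1.09 d → k = ln 2 / 1.09 = 0.6359 d⁻¹.
Applying C = C₀e^(−kt): 29.11 × 0.5142 = 14.97 mg/L.

15.0 mg/L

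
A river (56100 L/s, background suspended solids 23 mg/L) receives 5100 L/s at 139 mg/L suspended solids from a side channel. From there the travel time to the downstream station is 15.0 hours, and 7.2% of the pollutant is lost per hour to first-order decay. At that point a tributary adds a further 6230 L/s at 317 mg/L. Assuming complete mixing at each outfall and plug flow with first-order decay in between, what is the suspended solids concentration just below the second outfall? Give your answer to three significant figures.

Mixed concentration C = ΣQC/ΣQ = (56100·23.00 + 5100·139.0) / 61200 = 1999000/61200 = 32.67 mg/L; combined flow 61200 L/s.
7.2%/h lost → k = −ln(1 − 0.072) = 0.07472 h⁻¹.
First-order decay: C = 32.67·exp(−k·t) = 32.67·0.3260 = 10.65 mg/L.
Second outfall: C = (61200·10.65 + 6230·317.0)/67430 = 38.95 mg/L.

39.0 mg/L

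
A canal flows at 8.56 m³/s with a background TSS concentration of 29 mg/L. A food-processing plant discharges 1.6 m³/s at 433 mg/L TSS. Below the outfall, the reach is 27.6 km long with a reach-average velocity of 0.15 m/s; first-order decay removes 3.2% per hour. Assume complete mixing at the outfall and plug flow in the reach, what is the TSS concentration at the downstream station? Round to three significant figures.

17.6 mg/L

Conservation of mass: C = (8.560·29.00 + 1.600·433.0) / 10.16 = 941.0/10.16 = 92.62 mg/L.
Travel time t = 27.6·1000 / 0.15 = 184000 s = 51.11 h.
3.2%/h lost → k = −ln(1 − 0.032) = 0.03252 h⁻¹.
Applying C = C₀e^(−kt): 92.62 × 0.1897 = 17.57 mg/L.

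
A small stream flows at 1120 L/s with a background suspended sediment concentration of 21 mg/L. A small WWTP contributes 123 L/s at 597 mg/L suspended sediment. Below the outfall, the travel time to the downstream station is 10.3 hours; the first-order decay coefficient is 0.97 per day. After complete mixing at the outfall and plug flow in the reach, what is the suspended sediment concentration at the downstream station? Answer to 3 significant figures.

51.4 mg/L

Mixed concentration C = ΣQC/ΣQ = (1120·21.00 + 123.0·597.0) / 1243 = 96950/1243 = 78.00 mg/L.
Decay over the reach: 78.00·exp(−kt) = 78.00·0.6595 = 51.44 mg/L.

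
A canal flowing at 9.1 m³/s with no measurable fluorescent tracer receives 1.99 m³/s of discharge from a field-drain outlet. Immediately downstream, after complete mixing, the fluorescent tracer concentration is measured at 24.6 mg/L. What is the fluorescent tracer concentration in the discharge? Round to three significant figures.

Mass balance: 9.100·0 + 1.990·Cₑ = 11.09·24.60
→ Cₑ = (11.09·24.60 − 9.100·0) / 1.990 = 137.1 mg/L.

137 mg/L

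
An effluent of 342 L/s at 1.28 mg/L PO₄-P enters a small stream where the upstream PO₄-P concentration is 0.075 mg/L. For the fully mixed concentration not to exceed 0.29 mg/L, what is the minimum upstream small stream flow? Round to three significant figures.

1570 L/s

Set C_mix = 0.29: (Q·0.07500 + 342.0·1.280) / (Q + 342.0) = 0.29
→ Q = 342.0·(1.280 − 0.29)/(0.29 − 0.07500) = 1575 L/s.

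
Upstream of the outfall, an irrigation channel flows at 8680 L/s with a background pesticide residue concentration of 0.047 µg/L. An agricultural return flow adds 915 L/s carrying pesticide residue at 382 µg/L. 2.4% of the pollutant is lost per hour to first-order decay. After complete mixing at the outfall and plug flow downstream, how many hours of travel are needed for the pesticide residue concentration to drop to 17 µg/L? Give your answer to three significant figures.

Conservation of mass: C = (8680·0.04700 + 915.0·382.0) / 9595 = 349900/9595 = 36.47 µg/L.
2.4%/h lost → k = −ln(1 − 0.024) = 0.02429 h⁻¹.
36.47·exp(−k·t) = 17 → t = ln(36.47/17)/k = 113100 s = 31.42 h.

31.4 h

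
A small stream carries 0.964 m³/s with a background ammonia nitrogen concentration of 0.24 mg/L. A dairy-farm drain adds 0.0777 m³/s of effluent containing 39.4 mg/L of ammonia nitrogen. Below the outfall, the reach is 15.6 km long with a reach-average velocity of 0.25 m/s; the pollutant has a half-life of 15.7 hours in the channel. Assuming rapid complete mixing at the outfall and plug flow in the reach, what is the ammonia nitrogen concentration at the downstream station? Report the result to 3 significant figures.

Mixed concentration C = ΣQC/ΣQ = (0.9640·0.2400 + 0.07770·39.40) / 1.042 = 3.293/1.042 = 3.161 mg/L.
Travel time t = 15.6·1000 / 0.25 = 62400 s = 17.33 h.
Half-life 15.7 h → k = ln 2 / 15.7 = 0.04415 h⁻¹ = 1.060 d⁻¹.
Applying C = C₀e^(−kt): 3.161 × 0.4652 = 1.471 mg/L.

1.47 mg/L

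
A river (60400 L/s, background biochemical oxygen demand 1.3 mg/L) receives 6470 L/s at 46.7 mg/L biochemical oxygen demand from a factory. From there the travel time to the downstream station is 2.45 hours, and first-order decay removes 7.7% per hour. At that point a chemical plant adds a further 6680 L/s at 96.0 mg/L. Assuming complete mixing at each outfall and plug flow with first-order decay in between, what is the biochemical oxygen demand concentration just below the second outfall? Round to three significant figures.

Conservation of mass: C = (60400·1.300 + 6470·46.70) / 66870 = 380700/66870 = 5.693 mg/L; combined flow 66870 L/s.
7.7%/h lost → k = −ln(1 − 0.077) = 0.08013 h⁻¹.
After decay, C = 5.693 × e^(−kt) = 5.693 × 0.8218 = 4.678 mg/L.
Second outfall: C = (66870·4.678 + 6680·96.00)/73550 = 12.97 mg/L.

13.0 mg/L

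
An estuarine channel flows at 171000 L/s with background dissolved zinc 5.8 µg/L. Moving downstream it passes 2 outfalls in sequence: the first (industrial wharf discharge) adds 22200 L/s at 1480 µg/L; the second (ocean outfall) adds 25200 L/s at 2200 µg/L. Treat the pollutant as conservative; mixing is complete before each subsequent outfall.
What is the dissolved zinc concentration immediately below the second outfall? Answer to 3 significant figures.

Outfall 1: combined Q = 193200 L/s; C = (171000·5.800 + 22200·1480)/193200 = 175.2 µg/L.
Outfall 2: combined Q = 218400 L/s; C = (193200·175.2 + 25200·2200)/218400 = 408.8 µg/L.

409 µg/L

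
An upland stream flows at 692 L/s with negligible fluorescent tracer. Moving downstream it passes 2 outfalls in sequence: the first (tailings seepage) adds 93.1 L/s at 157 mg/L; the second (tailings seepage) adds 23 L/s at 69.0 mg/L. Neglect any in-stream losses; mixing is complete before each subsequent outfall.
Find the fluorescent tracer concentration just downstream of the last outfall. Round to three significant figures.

After outfall 1: Q = 692.0 + 93.10 = 785.1 L/s; C = (692.0·0 + 93.10·157.0)/785.1 = 18.62 mg/L.
After outfall 2: Q = 785.1 + 23.00 = 808.1 L/s; C = (785.1·18.62 + 23.00·69.00)/808.1 = 20.05 mg/L.

20.1 mg/L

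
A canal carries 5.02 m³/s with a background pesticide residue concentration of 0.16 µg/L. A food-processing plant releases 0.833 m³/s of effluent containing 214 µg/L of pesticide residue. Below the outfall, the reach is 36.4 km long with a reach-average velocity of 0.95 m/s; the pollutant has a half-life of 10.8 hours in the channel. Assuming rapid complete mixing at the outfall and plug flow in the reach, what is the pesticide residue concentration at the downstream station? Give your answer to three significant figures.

Mass balance: C = (5.020·0.1600 + 0.8330·214.0) / 5.853 = 179.1/5.853 = 30.59 µg/L.
Travel time t = 36.4·1000 / 0.95 = 38320 s = 10.64 h.
Half-life 10.8 h → k = ln 2 / 10.8 = 0.06418 h⁻¹ = 1.540 d⁻¹.
After decay, C = 30.59 × e^(−kt) = 30.59 × 0.5051 = 15.45 µg/L.

15.5 µg/L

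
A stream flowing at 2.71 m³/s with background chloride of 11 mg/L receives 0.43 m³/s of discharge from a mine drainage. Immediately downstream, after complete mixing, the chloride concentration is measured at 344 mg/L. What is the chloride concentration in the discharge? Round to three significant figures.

Mass balance: 2.710·11.00 + 0.4300·Cₑ = 3.140·344.0
→ Cₑ = (3.140·344.0 − 2.710·11.00) / 0.4300 = 2443 mg/L.

2440 mg/L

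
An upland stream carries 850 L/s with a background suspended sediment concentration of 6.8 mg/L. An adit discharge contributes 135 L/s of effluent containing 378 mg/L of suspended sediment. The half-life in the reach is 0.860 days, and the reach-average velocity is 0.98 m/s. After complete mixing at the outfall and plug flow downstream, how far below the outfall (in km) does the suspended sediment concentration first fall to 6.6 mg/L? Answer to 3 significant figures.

228 km

Mass balance: C = (850.0·6.800 + 135.0·378.0) / 985.0 = 56810/985.0 = 57.68 mg/L.
Half-life 0.860 d → k = ln 2 / 0.860 = 0.8060 d⁻¹.
Set 57.68·exp(−k·t) = 6.6 → t = ln(57.68/6.6)/k = 232400 s = 64.55 h.
Distance = v·t = 0.98·232400 = 227700 m = 227.7 km.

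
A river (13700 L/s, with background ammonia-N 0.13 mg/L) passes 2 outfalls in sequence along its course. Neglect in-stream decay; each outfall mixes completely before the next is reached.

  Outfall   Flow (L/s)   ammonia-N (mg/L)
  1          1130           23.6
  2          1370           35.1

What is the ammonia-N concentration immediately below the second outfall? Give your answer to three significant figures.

4.72 mg/L

Outfall 1: combined Q = 14830 L/s; C = (13700·0.1300 + 1130·23.60)/14830 = 1.918 mg/L.
Outfall 2: combined Q = 16200 L/s; C = (14830·1.918 + 1370·35.10)/16200 = 4.724 mg/L.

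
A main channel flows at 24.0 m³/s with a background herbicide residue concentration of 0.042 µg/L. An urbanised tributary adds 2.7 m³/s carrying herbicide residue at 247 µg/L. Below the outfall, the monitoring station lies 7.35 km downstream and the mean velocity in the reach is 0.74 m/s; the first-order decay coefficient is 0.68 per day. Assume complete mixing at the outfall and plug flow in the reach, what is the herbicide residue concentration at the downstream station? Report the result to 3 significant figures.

23.1 µg/L

Conservation of mass: C = (24.00·0.04200 + 2.700·247.0) / 26.70 = 667.9/26.70 = 25.02 µg/L.
Travel time t = 7.35·1000 / 0.74 = 9932 s = 2.759 h.
Applying C = C₀e^(−kt): 25.02 × 0.9248 = 23.13 µg/L.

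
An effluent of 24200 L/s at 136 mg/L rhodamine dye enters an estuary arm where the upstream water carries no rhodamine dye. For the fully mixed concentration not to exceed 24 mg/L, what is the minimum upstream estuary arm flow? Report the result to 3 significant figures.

113000 L/s

Set C_mix = 24: (Q·0 + 24200·136.0) / (Q + 24200) = 24
→ Q = 24200·(136.0 − 24)/(24 − 0) = 112900 L/s.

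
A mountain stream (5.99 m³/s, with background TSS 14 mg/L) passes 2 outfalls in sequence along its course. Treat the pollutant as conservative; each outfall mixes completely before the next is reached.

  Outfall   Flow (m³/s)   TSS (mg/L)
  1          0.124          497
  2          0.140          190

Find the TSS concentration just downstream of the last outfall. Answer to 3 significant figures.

After outfall 1: Q = 5.990 + 0.1240 = 6.114 m³/s; C = (5.990·14.00 + 0.1240·497.0)/6.114 = 23.80 mg/L.
After outfall 2: Q = 6.114 + 0.1400 = 6.254 m³/s; C = (6.114·23.80 + 0.1400·190.0)/6.254 = 27.52 mg/L.

27.5 mg/L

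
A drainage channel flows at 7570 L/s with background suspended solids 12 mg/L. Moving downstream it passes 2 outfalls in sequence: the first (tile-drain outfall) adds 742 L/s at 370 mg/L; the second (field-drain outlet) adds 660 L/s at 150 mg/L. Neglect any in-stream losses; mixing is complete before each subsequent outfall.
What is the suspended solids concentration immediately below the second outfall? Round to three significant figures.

Below outfall 1: Q → 8312 L/s, C = (7570·12.00 + 742.0·370.0)/8312 = 43.96 mg/L.
Below outfall 2: Q → 8972 L/s, C = (8312·43.96 + 660.0·150.0)/8972 = 51.76 mg/L.

51.8 mg/L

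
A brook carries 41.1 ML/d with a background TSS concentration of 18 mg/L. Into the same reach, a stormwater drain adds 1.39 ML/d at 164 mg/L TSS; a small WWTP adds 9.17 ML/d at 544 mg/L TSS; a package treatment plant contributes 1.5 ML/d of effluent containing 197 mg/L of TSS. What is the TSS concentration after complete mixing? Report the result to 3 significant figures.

118 mg/L

Flow-weighted average: C = (41.10·18.00 + 1.390·164.0 + 9.170·544.0 + 1.500·197.0) / 53.16 = 6252/53.16 = 117.6 mg/L.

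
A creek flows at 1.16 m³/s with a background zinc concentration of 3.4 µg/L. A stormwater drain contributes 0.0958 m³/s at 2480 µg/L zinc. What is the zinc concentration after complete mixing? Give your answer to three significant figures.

192 µg/L

Mixed concentration C = ΣQC/ΣQ = (1.160·3.400 + 0.09580·2480) / 1.256 = 241.5/1.256 = 192.3 µg/L.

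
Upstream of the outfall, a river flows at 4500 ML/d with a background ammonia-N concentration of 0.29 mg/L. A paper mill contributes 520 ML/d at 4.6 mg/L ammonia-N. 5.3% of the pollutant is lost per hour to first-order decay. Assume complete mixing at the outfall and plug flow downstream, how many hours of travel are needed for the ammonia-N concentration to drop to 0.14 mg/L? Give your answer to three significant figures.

Mixed concentration C = ΣQC/ΣQ = (4500·0.2900 + 520.0·4.600) / 5020 = 3697/5020 = 0.7365 mg/L.
5.3%/h lost → k = −ln(1 − 0.053) = 0.05446 h⁻¹.
0.7365·exp(−k·t) = 0.14 → t = ln(0.7365/0.14)/k = 109800 s = 30.49 h.

30.5 h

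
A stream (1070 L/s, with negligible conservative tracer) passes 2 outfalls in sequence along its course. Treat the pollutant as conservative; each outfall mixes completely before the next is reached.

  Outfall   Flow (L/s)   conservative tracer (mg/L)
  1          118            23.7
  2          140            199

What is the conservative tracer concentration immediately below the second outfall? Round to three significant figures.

23.1 mg/L

Below outfall 1: Q → 1188 L/s, C = (1070·0 + 118.0·23.70)/1188 = 2.354 mg/L.
Below outfall 2: Q → 1328 L/s, C = (1188·2.354 + 140.0·199.0)/1328 = 23.08 mg/L.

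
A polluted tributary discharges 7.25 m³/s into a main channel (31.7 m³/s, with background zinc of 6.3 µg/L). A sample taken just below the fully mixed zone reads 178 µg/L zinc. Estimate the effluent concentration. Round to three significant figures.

929 µg/L

Mass balance: 31.70·6.300 + 7.250·Cₑ = 38.95·178.0
→ Cₑ = (38.95·178.0 − 31.70·6.300) / 7.250 = 928.7 µg/L.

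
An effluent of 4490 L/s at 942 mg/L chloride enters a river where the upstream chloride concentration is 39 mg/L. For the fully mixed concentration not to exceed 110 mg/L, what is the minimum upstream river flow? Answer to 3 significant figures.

52600 L/s

Set C_mix = 110: (Q·39.00 + 4490·942.0) / (Q + 4490) = 110
→ Q = 4490·(942.0 − 110)/(110 − 39.00) = 52620 L/s.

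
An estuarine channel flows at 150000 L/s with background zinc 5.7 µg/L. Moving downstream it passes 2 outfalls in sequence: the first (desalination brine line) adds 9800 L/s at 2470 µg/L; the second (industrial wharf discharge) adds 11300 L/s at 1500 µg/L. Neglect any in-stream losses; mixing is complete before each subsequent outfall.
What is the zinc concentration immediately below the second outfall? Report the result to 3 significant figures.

After outfall 1: Q = 150000 + 9800 = 159800 L/s; C = (150000·5.700 + 9800·2470)/159800 = 156.8 µg/L.
After outfall 2: Q = 159800 + 11300 = 171100 L/s; C = (159800·156.8 + 11300·1500)/171100 = 245.5 µg/L.

246 µg/L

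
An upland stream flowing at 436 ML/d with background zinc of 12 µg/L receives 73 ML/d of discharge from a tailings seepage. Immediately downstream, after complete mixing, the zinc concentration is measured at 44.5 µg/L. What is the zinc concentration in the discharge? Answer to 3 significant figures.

239 µg/L

Mass balance: 436.0·12.00 + 73.00·Cₑ = 509.0·44.50
→ Cₑ = (509.0·44.50 − 436.0·12.00) / 73.00 = 238.6 µg/L.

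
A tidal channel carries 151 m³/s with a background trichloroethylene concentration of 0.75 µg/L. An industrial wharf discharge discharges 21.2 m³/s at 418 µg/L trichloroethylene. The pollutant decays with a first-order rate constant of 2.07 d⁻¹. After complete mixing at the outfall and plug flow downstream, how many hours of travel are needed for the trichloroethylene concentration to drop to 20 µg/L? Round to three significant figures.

11.1 h

After mixing, C = (151.0·0.7500 + 21.20·418.0) / 172.2 = 8975/172.2 = 52.12 µg/L.
52.12·exp(−k·t) = 20 → t = ln(52.12/20)/k = 39980 s = 11.10 h.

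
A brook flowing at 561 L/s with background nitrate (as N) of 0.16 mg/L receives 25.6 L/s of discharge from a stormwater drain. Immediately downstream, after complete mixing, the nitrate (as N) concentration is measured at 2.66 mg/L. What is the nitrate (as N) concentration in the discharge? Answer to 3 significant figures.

Mass balance: 561.0·0.1600 + 25.60·Cₑ = 586.6·2.660
→ Cₑ = (586.6·2.660 − 561.0·0.1600) / 25.60 = 57.45 mg/L.

57.4 mg/L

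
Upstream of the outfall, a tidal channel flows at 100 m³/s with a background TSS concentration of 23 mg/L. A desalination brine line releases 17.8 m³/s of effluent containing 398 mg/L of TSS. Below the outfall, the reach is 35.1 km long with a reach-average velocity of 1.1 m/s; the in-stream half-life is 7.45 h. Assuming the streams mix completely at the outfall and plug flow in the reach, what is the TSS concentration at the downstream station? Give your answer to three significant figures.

Flow-weighted average: C = (100.0·23.00 + 17.80·398.0) / 117.8 = 9384/117.8 = 79.66 mg/L.
Travel time t = 35.1·1000 / 1.1 = 31910 s = 8.864 h.
Half-life 7.45 h → k = ln 2 / 7.45 = 0.09304 h⁻¹ = 2.233 d⁻¹.
Decay over the reach: 79.66·exp(−kt) = 79.66·0.4384 = 34.92 mg/L.

34.9 mg/L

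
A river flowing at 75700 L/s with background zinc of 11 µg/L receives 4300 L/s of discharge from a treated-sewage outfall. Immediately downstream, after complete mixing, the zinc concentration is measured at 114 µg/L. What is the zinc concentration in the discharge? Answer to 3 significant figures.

1930 µg/L

Mass balance: 75700·11.00 + 4300·Cₑ = 80000·114.0
→ Cₑ = (80000·114.0 − 75700·11.00) / 4300 = 1927 µg/L.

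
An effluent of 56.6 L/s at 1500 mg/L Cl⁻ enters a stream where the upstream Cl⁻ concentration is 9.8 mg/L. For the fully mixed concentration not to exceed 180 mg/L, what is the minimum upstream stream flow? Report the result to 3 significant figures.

Set C_mix = 180: (Q·9.800 + 56.60·1500) / (Q + 56.60) = 180
→ Q = 56.60·(1500 − 180)/(180 − 9.800) = 439.0 L/s.

439 L/s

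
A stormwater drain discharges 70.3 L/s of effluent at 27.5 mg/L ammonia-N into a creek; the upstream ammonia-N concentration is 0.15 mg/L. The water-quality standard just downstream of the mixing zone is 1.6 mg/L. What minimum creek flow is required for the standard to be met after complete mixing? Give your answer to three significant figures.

Set C_mix = 1.6: (Q·0.1500 + 70.30·27.50) / (Q + 70.30) = 1.6
→ Q = 70.30·(27.50 − 1.6)/(1.6 − 0.1500) = 1256 L/s.

1260 L/s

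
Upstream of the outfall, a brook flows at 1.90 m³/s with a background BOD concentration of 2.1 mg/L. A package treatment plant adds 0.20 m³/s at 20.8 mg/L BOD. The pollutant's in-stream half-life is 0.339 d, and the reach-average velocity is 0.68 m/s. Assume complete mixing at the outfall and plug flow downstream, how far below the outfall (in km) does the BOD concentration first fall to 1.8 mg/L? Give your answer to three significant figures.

Flow-weighted average: C = (1.900·2.100 + 0.2000·20.80) / 2.100 = 8.150/2.100 = 3.881 mg/L.
Half-life 0.339 d → k = ln 2 / 0.339 = 2.045 d⁻¹.
Set 3.881·exp(−k·t) = 1.8 → t = ln(3.881/1.8)/k = 32460 s = 9.018 h.
Distance = v·t = 0.68·32460 = 22080 m = 22.08 km.

22.1 km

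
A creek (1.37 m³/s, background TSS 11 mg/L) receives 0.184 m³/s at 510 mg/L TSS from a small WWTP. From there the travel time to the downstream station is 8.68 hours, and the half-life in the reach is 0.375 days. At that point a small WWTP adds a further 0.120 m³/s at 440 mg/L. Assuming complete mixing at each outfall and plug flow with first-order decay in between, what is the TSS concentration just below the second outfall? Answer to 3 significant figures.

After mixing, C = (1.370·11.00 + 0.1840·510.0) / 1.554 = 108.9/1.554 = 70.08 mg/L; combined flow 1.554 m³/s.
Half-life 0.375 d → k = ln 2 / 0.375 = 1.848 d⁻¹.
After decay, C = 70.08 × e^(−kt) = 70.08 × 0.5125 = 35.92 mg/L.
At the second outfall, C = (1.554·35.92 + 0.1200·440.0) / (1.554 + 0.1200) = 64.88 mg/L.

64.9 mg/L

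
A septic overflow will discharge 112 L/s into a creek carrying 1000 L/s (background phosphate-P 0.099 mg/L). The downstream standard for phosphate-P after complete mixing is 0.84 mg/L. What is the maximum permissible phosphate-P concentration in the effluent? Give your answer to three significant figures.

7.46 mg/L

At the limit, (Qr·Cr + Qe·Cₑ)/(Qr + Qe) = 0.84:
Cₑ = (1112·0.84 − 1000·0.09900) / 112.0 = 7.456 mg/L.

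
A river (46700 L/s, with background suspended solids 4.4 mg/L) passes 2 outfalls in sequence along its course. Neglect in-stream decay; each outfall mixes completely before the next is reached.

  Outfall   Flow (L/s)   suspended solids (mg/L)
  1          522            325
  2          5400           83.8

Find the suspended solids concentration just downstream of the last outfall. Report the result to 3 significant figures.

15.7 mg/L

Outfall 1: combined Q = 47220 L/s; C = (46700·4.400 + 522.0·325.0)/47220 = 7.944 mg/L.
Outfall 2: combined Q = 52620 L/s; C = (47220·7.944 + 5400·83.80)/52620 = 15.73 mg/L.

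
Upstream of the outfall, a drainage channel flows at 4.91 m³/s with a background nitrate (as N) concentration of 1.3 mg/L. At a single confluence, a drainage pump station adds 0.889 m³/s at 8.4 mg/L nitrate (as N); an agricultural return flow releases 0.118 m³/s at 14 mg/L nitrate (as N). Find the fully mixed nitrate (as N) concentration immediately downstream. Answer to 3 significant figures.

2.62 mg/L

After mixing, C = (4.910·1.300 + 0.8890·8.400 + 0.1180·14.00) / 5.917 = 15.50/5.917 = 2.620 mg/L.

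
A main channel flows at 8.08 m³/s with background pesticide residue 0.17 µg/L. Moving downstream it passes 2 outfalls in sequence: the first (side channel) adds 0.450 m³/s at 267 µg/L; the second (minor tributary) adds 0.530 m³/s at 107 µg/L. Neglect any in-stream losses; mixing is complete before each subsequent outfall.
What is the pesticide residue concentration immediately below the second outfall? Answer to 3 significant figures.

19.7 µg/L

Outfall 1: combined Q = 8.530 m³/s; C = (8.080·0.1700 + 0.4500·267.0)/8.530 = 14.25 µg/L.
Outfall 2: combined Q = 9.060 m³/s; C = (8.530·14.25 + 0.5300·107.0)/9.060 = 19.67 µg/L.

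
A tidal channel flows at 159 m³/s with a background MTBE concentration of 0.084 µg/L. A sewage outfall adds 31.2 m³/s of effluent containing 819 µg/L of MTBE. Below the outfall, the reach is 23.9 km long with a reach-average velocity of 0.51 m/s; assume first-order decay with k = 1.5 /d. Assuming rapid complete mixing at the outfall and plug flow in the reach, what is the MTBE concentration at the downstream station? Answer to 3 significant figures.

59.6 µg/L

Flow-weighted average: C = (159.0·0.08400 + 31.20·819.0) / 190.2 = 25570/190.2 = 134.4 µg/L.
Travel time t = 23.9·1000 / 0.51 = 46860 s = 13.02 h.
Applying C = C₀e^(−kt): 134.4 × 0.4433 = 59.58 µg/L.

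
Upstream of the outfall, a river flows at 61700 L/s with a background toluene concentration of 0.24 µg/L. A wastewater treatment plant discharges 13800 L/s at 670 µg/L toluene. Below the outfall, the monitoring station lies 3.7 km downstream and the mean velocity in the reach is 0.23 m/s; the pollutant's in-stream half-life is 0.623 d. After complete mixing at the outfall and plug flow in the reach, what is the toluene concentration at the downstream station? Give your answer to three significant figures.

Flow-weighted average: C = (61700·0.2400 + 13800·670.0) / 75500 = 9261000/75500 = 122.7 µg/L.
Travel time t = 3.7·1000 / 0.23 = 16090 s = 4.469 h.
Half-life 0.623 d → k = ln 2 / 0.623 = 1.113 d⁻¹.
First-order decay: C = 122.7·exp(−k·t) = 122.7·0.8129 = 99.71 µg/L.

99.7 µg/L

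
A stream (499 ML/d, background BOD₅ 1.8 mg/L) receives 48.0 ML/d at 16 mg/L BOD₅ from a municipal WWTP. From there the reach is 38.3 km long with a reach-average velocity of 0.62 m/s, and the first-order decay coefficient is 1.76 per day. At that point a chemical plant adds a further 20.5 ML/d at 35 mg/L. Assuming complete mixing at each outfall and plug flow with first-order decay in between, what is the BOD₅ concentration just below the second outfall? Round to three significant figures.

2.10 mg/L

Mass balance: C = (499.0·1.800 + 48.00·16.00) / 547.0 = 1666/547.0 = 3.046 mg/L; combined flow 547.0 ML/d.
Travel time t = 38.3·1000 / 0.62 = 61770 s = 17.16 h.
After decay, C = 3.046 × e^(−kt) = 3.046 × 0.2841 = 0.8654 mg/L.
Second outfall: C = (547.0·0.8654 + 20.50·35.00)/567.5 = 2.098 mg/L.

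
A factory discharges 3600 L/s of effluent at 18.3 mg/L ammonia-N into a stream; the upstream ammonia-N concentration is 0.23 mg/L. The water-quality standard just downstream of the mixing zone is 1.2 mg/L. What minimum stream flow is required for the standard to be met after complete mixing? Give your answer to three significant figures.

63500 L/s

Set C_mix = 1.2: (Q·0.2300 + 3600·18.30) / (Q + 3600) = 1.2
→ Q = 3600·(18.30 − 1.2)/(1.2 − 0.2300) = 63460 L/s.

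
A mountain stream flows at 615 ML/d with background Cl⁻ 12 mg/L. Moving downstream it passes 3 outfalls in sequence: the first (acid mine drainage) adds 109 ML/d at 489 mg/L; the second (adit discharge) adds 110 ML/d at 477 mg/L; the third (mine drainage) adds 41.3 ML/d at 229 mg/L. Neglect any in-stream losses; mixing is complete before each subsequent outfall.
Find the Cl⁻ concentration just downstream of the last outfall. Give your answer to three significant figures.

140 mg/L

Below outfall 1: Q → 724.0 ML/d, C = (615.0·12.00 + 109.0·489.0)/724.0 = 83.81 mg/L.
Below outfall 2: Q → 834.0 ML/d, C = (724.0·83.81 + 110.0·477.0)/834.0 = 135.7 mg/L.
Below outfall 3: Q → 875.3 ML/d, C = (834.0·135.7 + 41.30·229.0)/875.3 = 140.1 mg/L.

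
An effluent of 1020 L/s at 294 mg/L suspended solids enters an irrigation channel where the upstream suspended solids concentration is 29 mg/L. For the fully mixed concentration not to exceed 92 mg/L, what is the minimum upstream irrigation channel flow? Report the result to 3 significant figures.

3270 L/s

Set C_mix = 92: (Q·29.00 + 1020·294.0) / (Q + 1020) = 92
→ Q = 1020·(294.0 − 92)/(92 − 29.00) = 3270 L/s.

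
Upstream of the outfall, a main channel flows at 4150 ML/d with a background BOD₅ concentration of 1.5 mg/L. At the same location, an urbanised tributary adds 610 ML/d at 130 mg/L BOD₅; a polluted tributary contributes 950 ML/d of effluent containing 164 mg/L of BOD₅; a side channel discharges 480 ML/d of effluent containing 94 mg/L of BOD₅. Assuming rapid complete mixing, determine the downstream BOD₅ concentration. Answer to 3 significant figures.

Mass balance: C = (4150·1.500 + 610.0·130.0 + 950.0·164.0 + 480.0·94.00) / 6190 = 286400/6190 = 46.28 mg/L.

46.3 mg/L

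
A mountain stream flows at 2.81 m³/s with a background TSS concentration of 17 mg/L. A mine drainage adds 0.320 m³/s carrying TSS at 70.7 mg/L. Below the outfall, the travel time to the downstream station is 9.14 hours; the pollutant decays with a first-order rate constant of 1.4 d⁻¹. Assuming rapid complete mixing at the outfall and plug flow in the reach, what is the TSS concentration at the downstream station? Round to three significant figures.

Mass balance: C = (2.810·17.00 + 0.3200·70.70) / 3.130 = 70.39/3.130 = 22.49 mg/L.
First-order decay: C = 22.49·exp(−k·t) = 22.49·0.5867 = 13.20 mg/L.

13.2 mg/L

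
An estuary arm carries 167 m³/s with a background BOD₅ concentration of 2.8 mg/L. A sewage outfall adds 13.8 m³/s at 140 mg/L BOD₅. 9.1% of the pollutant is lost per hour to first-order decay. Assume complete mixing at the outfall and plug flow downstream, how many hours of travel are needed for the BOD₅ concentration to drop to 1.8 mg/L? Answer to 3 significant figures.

After mixing, C = (167.0·2.800 + 13.80·140.0) / 180.8 = 2400/180.8 = 13.27 mg/L.
9.1%/h lost → k = −ln(1 − 0.091) = 0.09541 h⁻¹.
13.27·exp(−k·t) = 1.8 → t = ln(13.27/1.8)/k = 75380 s = 20.94 h.

20.9 h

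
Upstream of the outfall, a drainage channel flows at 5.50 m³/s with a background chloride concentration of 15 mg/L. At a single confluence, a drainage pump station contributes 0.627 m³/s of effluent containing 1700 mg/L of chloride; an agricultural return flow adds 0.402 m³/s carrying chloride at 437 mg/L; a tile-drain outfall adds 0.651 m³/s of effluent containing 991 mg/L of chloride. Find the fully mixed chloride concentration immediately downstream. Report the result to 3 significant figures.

Conservation of mass: C = (5.500·15.00 + 0.6270·1700 + 0.4020·437.0 + 0.6510·991.0) / 7.180 = 1969/7.180 = 274.3 mg/L.

274 mg/L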